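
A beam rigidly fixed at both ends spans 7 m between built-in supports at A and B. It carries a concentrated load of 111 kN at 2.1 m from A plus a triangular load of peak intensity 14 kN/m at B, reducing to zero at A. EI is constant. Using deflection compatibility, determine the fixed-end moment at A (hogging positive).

Release both end moments; the primary structure is a simply-supported span AB with redundants M_A and M_B.
Simple-span end rotations at A and B under the given loads:
  at A: point load 111 at a = 2.1: Pab(L + b)/(6LEI) = 323.6/EI
  at B: point load 111 at a = 2.1: Pab(L + a)/(6LEI) = 247.5/EI
  at A: triangular load, peak 14: 7w₀L³/(360EI) = 93.37/EI
  at B: triangular load, peak 14: w₀L³/(45EI) = 106.7/EI
  θ_A0 = 417/EI,  θ_B0 = 354.2/EI
Flexibility coefficients: a unit moment at one end gives L/(3EI) there and L/(6EI) at the far end, so f₁₁ = f₂₂ = 2.333/EI and f₁₂ = f₂₁ = 1.167/EI.
Compatibility — zero rotation at each built-in end:
  2.333 M_A + 1.167 M_B = 417
  1.167 M_A + 2.333 M_B = 354.2
Solving the pair gives M_A = 137.1 kN·m and M_B = 83.25 kN·m (hogging).

M_A = 137.1 kN·m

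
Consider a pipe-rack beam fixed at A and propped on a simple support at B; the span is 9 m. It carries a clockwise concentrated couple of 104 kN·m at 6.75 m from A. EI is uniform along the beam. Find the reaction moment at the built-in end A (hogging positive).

M_A = -42.25 kN·m

Remove the prop at B; the released (primary) structure is a cantilever built in at A.
Deflection at B on the released cantilever, summing each load's contribution:
  clockwise couple 104 at a = 6.75: M₀a(2L − a)/(2EI) = 3949/EI
Flexibility coefficient — unit upward force at B: δ_{BB} = L³/(3EI) = 243/EI.
The prop prevents deflection at B: R_B = δ_0/δ_{BB} = 3949/243 = 16.25 kN.
Moment equilibrium about A: M_A = Σ(load moments about A) − R_B·L = 104 − 16.25×9 = -42.25 kN·m.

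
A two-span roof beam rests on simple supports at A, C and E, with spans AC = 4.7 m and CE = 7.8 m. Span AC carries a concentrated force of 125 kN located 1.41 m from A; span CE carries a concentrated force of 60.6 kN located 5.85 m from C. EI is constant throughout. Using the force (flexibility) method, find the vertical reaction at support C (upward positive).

Release continuity at C by inserting a hinge; the redundant is the internal moment M_C. The primary structure is two simply-supported spans AC and CE.
End slopes at the hinge C, treating each span as simply supported:
  span AC: point load 125 at a = 1.41: Pab(L + a)/(6LEI) = 125.6/EI
  span CE: point load 60.6 at a = 5.85: Pab(L + b)/(6LEI) = 144/EI
  relative rotation θ_0 = (125.6 + 144)/EI = 269.7/EI
A unit hogging moment at C produces rotation L₁/(3EI) + L₂/(3EI) = 4.167/EI.
Slope continuity at C: θ_0 = M_C·4.167/EI, so M_C = 269.7/4.167 = 64.72 kN·m (hogging).
Span AC, ΣM about A with M_C applied at C: R_C^{AC}·4.7 = 176.2 + 64.72, so R_C^{AC} = 51.27 kN and R_A = 125 − 51.27 = 73.73 kN.
Span CE, ΣM about E: R_C^{CE}·7.8 = 118.2 + 64.72, so R_C^{CE} = 23.45 kN and R_E = 60.6 − 23.45 = 37.15 kN.
R_C = 51.27 + 23.45 = 74.72 kN.

R_C = 74.72 kN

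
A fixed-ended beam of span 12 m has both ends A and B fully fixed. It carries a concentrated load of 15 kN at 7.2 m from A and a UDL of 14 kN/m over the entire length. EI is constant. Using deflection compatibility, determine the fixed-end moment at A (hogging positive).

M_A = 185.3 kN·m

Take the two fixed-end moments M_A, M_B as redundants; the released structure is the simple span AB.
End rotations of the released simple span under the applied load (×1/EI):
  at A: point load 15 at a = 7.2: Pab(L + b)/(6LEI) = 121/EI
  at B: point load 15 at a = 7.2: Pab(L + a)/(6LEI) = 138.2/EI
  at A: UDL 14: wL³/(24EI) = 1008/EI
  at B: UDL 14: wL³/(24EI) = 1008/EI
  θ_A0 = 1129/EI,  θ_B0 = 1146/EI
Flexibility coefficients: a unit moment at one end gives L/(3EI) there and L/(6EI) at the far end, so f₁₁ = f₂₂ = 4/EI and f₁₂ = f₂₁ = 2/EI.
Compatibility — zero rotation at each built-in end:
  4 M_A + 2 M_B = 1129
  2 M_A + 4 M_B = 1146
Solving the pair gives M_A = 185.3 kN·m and M_B = 193.9 kN·m (hogging).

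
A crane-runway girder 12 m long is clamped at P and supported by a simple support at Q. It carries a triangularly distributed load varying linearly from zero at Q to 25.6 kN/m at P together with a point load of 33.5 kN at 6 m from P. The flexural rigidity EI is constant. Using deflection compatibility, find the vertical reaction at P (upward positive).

Remove the prop at Q; the released (primary) structure is a cantilever built in at P.
Deflection at Q on the released cantilever, summing each load's contribution:
  triangular load, peak 25.6 at the fixed end: w₀L⁴/(30EI) = 17695/EI
  point load 33.5 at a = 6: Pa²(3L − a)/(6EI) = 6030/EI
  δ_0 = 23725/EI
Tip deflection under a unit load at Q: L³/(3EI) = 576/EI.
The prop prevents deflection at Q: R_Q = δ_0/δ_{QQ} = 23725/576 = 41.19 kN.
Vertical equilibrium: R_P = ΣP − R_Q = 187.1 − 41.19 = 145.9 kN.

R_P = 145.9 kN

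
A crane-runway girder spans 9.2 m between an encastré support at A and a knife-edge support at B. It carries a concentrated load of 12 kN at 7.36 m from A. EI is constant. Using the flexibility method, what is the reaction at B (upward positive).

R_B = 8.448 kN

Choose R_B as the redundant. The primary structure is the cantilever fixed at A.
Deflection at B on the released cantilever, summing each load's contribution:
  point load 12 at a = 7.36: Pa²(3L − a)/(6EI) = 2193/EI
Flexibility coefficient — unit upward force at B: δ_{BB} = L³/(3EI) = 259.6/EI.
The prop prevents deflection at B: R_B = δ_0/δ_{BB} = 2193/259.6 = 8.448 kN.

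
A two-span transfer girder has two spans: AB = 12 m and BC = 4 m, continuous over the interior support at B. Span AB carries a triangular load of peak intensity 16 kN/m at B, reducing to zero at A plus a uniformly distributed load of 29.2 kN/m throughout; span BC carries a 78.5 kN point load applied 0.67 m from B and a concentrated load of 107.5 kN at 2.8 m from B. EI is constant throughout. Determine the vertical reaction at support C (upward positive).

R_C = -45.13 kN

Release continuity at B by inserting a hinge; the redundant is the internal moment M_B. The primary structure is two simply-supported spans AB and BC.
Discontinuity in slope at B on the released structure — sum the simple-span end rotations:
  span AB: triangular load, peak 16: w₀L³/(45EI) = 614.4/EI
  span AB: UDL 29.2: wL³/(24EI) = 2102/EI
  span BC: point load 78.5 at a = 0.67: Pab(L + b)/(6LEI) = 53.49/EI
  span BC: point load 107.5 at a = 2.8: Pab(L + b)/(6LEI) = 78.26/EI
  relative rotation θ_0 = (2717 + 131.8)/EI = 2849/EI
A unit hogging moment at B produces rotation L₁/(3EI) + L₂/(3EI) = 5.333/EI.
Compatibility: M_B·(L₁+L₂)/(3EI) = θ_0, giving M_B = 534.1 kN·m (hogging).
Span BC, ΣM about C: R_B^{BC}·4 = 390.4 + 534.1, so R_B^{BC} = 231.1 kN and R_C = 186 − 231.1 = -45.13 kN.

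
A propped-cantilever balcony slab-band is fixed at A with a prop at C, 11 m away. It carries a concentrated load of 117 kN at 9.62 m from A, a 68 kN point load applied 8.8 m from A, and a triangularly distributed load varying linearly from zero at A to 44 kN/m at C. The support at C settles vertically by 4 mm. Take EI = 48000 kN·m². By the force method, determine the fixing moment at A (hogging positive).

M_A = 466.6 kN·m

Choose R_C as the redundant. The primary structure is the cantilever fixed at A.
Downward deflection at the released point C due to the loads:
  point load 117 at a = 9.62: Pa²(3L − a)/(6EI) = 42192/EI
  point load 68 at a = 8.8: Pa²(3L − a)/(6EI) = 21239/EI
  triangular load, peak 44 at the free end: 11w₀L⁴/(120EI) = 59052/EI
  δ_0 = 122483/EI
Tip deflection under a unit load at C: L³/(3EI) = 443.7/EI.
With EI = 48000 kN·m²: δ_0 = 2.5517 m and δ_{CC} = 0.009243 m/kN.
Compatibility — the beam at C must follow the support down by 0.004 m: δ_0 − R_C·δ_{CC} = 0.004, so R_C = (2.5517 − 0.004)/0.009243 = 275.6 kN.
Moment equilibrium about A: M_A = Σ(load moments about A) − R_C·L = 3499 − 275.6×11 = 466.6 kN·m.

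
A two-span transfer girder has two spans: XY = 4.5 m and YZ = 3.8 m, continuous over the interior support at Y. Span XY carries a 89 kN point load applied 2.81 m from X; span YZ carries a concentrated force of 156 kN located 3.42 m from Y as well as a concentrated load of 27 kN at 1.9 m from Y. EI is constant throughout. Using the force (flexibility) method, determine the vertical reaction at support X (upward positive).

R_X = 19.29 kN

Take M_Y as the redundant. Released structure: two simple spans XY and YZ with a hinge at Y.
End slopes at the hinge Y, treating each span as simply supported:
  span XY: point load 89 at a = 2.81: Pab(L + a)/(6LEI) = 114.4/EI
  span YZ: point load 156 at a = 3.42: Pab(L + b)/(6LEI) = 37.17/EI
  span YZ: point load 27 at a = 1.9: Pab(L + b)/(6LEI) = 24.37/EI
  relative rotation θ_0 = (114.4 + 61.54)/EI = 176/EI
A unit hogging moment at Y produces rotation L₁/(3EI) + L₂/(3EI) = 2.767/EI.
Compatibility: M_Y·(L₁+L₂)/(3EI) = θ_0, giving M_Y = 63.6 kN·m (hogging).
Span XY, ΣM about X with M_Y applied at Y: R_Y^{XY}·4.5 = 250.1 + 63.6, so R_Y^{XY} = 69.71 kN and R_X = 89 − 69.71 = 19.29 kN.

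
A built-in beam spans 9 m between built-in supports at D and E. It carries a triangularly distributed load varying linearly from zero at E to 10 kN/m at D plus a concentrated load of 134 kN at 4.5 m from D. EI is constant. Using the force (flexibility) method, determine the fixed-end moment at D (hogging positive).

Release both end moments; the primary structure is a simply-supported span DE with redundants M_D and M_E.
Simple-span end rotations at D and E under the given loads:
  at D: triangular load, peak 10: w₀L³/(45EI) = 162/EI
  at E: triangular load, peak 10: 7w₀L³/(360EI) = 141.8/EI
  at D: point load 134 at a = 4.5: Pab(L + b)/(6LEI) = 678.4/EI
  at E: point load 134 at a = 4.5: Pab(L + a)/(6LEI) = 678.4/EI
  θ_D0 = 840.4/EI,  θ_E0 = 820.1/EI
Flexibility coefficients: a unit moment at one end gives L/(3EI) there and L/(6EI) at the far end, so f₁₁ = f₂₂ = 3/EI and f₁₂ = f₂₁ = 1.5/EI.
Compatibility — zero rotation at each built-in end:
  3 M_D + 1.5 M_E = 840.4
  1.5 M_D + 3 M_E = 820.1
Solving the pair gives M_D = 191.2 kN·m and M_E = 177.8 kN·m (hogging).

M_D = 191.2 kN·m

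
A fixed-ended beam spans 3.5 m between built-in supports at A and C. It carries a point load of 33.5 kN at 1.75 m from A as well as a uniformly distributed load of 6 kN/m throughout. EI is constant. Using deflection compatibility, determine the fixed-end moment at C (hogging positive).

M_C = 20.78 kN·m

Release both end moments; the primary structure is a simply-supported span AC with redundants M_A and M_C.
End rotations of the released simple span under the applied load (×1/EI):
  at A: point load 33.5 at a = 1.75: Pab(L + b)/(6LEI) = 25.65/EI
  at C: point load 33.5 at a = 1.75: Pab(L + a)/(6LEI) = 25.65/EI
  at A: UDL 6: wL³/(24EI) = 10.72/EI
  at C: UDL 6: wL³/(24EI) = 10.72/EI
  θ_A0 = 36.37/EI,  θ_C0 = 36.37/EI
Flexibility coefficients: a unit moment at one end gives L/(3EI) there and L/(6EI) at the far end, so f₁₁ = f₂₂ = 1.167/EI and f₁₂ = f₂₁ = 0.5833/EI.
Compatibility — zero rotation at each built-in end:
  1.167 M_A + 0.5833 M_C = 36.37
  0.5833 M_A + 1.167 M_C = 36.37
Solving the pair gives M_A = 20.78 kN·m and M_C = 20.78 kN·m (hogging).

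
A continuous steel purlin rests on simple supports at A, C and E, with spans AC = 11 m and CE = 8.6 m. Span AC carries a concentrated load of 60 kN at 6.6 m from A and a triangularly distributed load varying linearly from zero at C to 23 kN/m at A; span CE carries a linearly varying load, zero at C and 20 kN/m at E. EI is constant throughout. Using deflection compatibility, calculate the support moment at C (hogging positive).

Release continuity at C by inserting a hinge; the redundant is the internal moment M_C. The primary structure is two simply-supported spans AC and CE.
End slopes at the hinge C, treating each span as simply supported:
  span AC: point load 60 at a = 6.6: Pab(L + a)/(6LEI) = 464.6/EI
  span AC: triangular load, peak 23: 7w₀L³/(360EI) = 595.3/EI
  span CE: triangular load, peak 20: 7w₀L³/(360EI) = 247.4/EI
  relative rotation θ_0 = (1060 + 247.4)/EI = 1307/EI
A unit hogging moment at C produces rotation L₁/(3EI) + L₂/(3EI) = 6.533/EI.
Slope continuity at C: θ_0 = M_C·6.533/EI, so M_C = 1307/6.533 = 200.1 kN·m (hogging).

M_C = 200.1 kN·m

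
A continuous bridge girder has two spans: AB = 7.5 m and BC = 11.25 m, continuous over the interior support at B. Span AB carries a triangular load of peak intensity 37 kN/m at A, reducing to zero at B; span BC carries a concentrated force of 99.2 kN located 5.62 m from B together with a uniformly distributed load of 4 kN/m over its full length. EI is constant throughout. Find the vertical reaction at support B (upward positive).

R_B = 165.5 kN

Take M_B as the redundant. Released structure: two simple spans AB and BC with a hinge at B.
Rotations at B on the released spans (each span's end-slope, ×1/EI):
  span AB: triangular load, peak 37: 7w₀L³/(360EI) = 303.5/EI
  span BC: point load 99.2 at a = 5.62: Pab(L + b)/(6LEI) = 784.9/EI
  span BC: UDL 4: wL³/(24EI) = 237.3/EI
  relative rotation θ_0 = (303.5 + 1022)/EI = 1326/EI
A unit hogging moment at B produces rotation L₁/(3EI) + L₂/(3EI) = 6.25/EI.
Slope continuity at B: θ_0 = M_B·6.25/EI, so M_B = 1326/6.25 = 212.1 kN·m (hogging).
Span AB, ΣM about A with M_B applied at B: R_B^{AB}·7.5 = 346.9 + 212.1, so R_B^{AB} = 74.53 kN and R_A = 138.8 − 74.53 = 64.22 kN.
Span BC, ΣM about C: R_B^{BC}·11.25 = 811.6 + 212.1, so R_B^{BC} = 91 kN and R_C = 144.2 − 91 = 53.2 kN.
R_B = 74.53 + 91 = 165.5 kN.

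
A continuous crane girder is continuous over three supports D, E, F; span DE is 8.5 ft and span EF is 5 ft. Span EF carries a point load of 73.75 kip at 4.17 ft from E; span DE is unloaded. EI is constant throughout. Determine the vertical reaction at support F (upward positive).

R_F = 59.3 kip

Take M_E as the redundant. Released structure: two simple spans DE and EF with a hinge at E.
Rotations at E on the released spans (each span's end-slope, ×1/EI):
  span EF: point load 73.75 at a = 4.17: Pab(L + b)/(6LEI) = 49.6/EI
  relative rotation θ_0 = (0 + 49.6)/EI = 49.6/EI
A unit hogging moment at E produces rotation L₁/(3EI) + L₂/(3EI) = 4.5/EI.
Slope continuity at E: θ_0 = M_E·4.5/EI, so M_E = 49.6/4.5 = 11.02 kip·ft (hogging).
Span EF, ΣM about F: R_E^{EF}·5 = 61.21 + 11.02, so R_E^{EF} = 14.45 kip and R_F = 73.75 − 14.45 = 59.3 kip.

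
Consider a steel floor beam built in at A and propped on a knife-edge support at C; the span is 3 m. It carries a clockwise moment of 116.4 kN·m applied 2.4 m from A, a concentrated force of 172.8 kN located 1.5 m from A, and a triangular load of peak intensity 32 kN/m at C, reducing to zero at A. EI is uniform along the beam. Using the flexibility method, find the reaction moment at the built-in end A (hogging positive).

M_A = 62.78 kN·m

Remove the prop at C; the released (primary) structure is a cantilever built in at A.
Deflection at C on the released cantilever, summing each load's contribution:
  clockwise couple 116.4 at a = 2.4: M₀a(2L − a)/(2EI) = 502.8/EI
  point load 172.8 at a = 1.5: Pa²(3L − a)/(6EI) = 486/EI
  triangular load, peak 32 at the free end: 11w₀L⁴/(120EI) = 237.6/EI
  δ_0 = 1226/EI
Tip deflection under a unit load at C: L³/(3EI) = 9/EI.
Compatibility at C: δ_0 − R_C·δ_{CC} = 0, so R_C = 1226/9 = 136.3 kN.
Moment equilibrium about A: M_A = Σ(load moments about A) − R_C·L = 471.6 − 136.3×3 = 62.78 kN·m.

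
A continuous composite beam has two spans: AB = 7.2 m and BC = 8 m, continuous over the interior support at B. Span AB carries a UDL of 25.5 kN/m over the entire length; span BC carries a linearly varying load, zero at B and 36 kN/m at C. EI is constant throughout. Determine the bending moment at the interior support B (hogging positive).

Release continuity at B by inserting a hinge; the redundant is the internal moment M_B. The primary structure is two simply-supported spans AB and BC.
End slopes at the hinge B, treating each span as simply supported:
  span AB: UDL 25.5: wL³/(24EI) = 396.6/EI
  span BC: triangular load, peak 36: 7w₀L³/(360EI) = 358.4/EI
  relative rotation θ_0 = (396.6 + 358.4)/EI = 755/EI
A unit hogging moment at B produces rotation L₁/(3EI) + L₂/(3EI) = 5.067/EI.
Slope continuity at B: θ_0 = M_B·5.067/EI, so M_B = 755/5.067 = 149 kN·m (hogging).

M_B = 149 kN·m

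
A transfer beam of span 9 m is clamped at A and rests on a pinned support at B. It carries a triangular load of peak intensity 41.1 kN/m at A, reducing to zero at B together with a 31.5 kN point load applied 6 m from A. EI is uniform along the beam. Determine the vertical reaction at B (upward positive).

R_B = 53.32 kN

Remove the prop at B; the released (primary) structure is a cantilever built in at A.
Downward deflection at the released point B due to the loads:
  triangular load, peak 41.1 at the fixed end: w₀L⁴/(30EI) = 8989/EI
  point load 31.5 at a = 6: Pa²(3L − a)/(6EI) = 3969/EI
  δ_0 = 12958/EI
Flexibility coefficient — unit upward force at B: δ_{BB} = L³/(3EI) = 243/EI.
Compatibility at B: δ_0 − R_B·δ_{BB} = 0, so R_B = 12958/243 = 53.32 kN.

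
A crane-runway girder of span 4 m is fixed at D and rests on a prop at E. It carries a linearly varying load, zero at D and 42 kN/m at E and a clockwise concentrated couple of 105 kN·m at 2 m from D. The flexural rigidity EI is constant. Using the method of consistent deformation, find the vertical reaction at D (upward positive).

R_D = 8.269 kN

Choose R_E as the redundant. The primary structure is the cantilever fixed at D.
Free-end deflection of the primary structure under the applied loading (downward +):
  triangular load, peak 42 at the free end: 11w₀L⁴/(120EI) = 985.6/EI
  clockwise couple 105 at a = 2: M₀a(2L − a)/(2EI) = 630/EI
  δ_0 = 1616/EI
Tip deflection under a unit load at E: L³/(3EI) = 21.33/EI.
The prop prevents deflection at E: R_E = δ_0/δ_{EE} = 1616/21.33 = 75.73 kN.
Vertical equilibrium: R_D = ΣP − R_E = 84 − 75.73 = 8.269 kN.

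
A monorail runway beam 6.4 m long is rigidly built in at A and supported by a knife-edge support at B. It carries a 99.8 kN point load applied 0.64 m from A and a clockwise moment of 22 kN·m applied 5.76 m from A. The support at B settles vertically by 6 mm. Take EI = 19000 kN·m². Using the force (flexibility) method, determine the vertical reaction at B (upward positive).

R_B = 5.247 kN

Take the reaction at B as the redundant and release it; the primary structure is a cantilever fixed at A.
Free-end deflection of the primary structure under the applied loading (downward +):
  point load 99.8 at a = 0.64: Pa²(3L − a)/(6EI) = 126.4/EI
  clockwise couple 22 at a = 5.76: M₀a(2L − a)/(2EI) = 446.1/EI
  δ_0 = 572.5/EI
Tip deflection under a unit load at B: L³/(3EI) = 87.38/EI.
With EI = 19000 kN·m²: δ_0 = 0.030132 m and δ_{BB} = 0.004599 m/kN.
Compatibility — the beam at B must follow the support down by 0.006 m: δ_0 − R_B·δ_{BB} = 0.006, so R_B = (0.030132 − 0.006)/0.004599 = 5.247 kN.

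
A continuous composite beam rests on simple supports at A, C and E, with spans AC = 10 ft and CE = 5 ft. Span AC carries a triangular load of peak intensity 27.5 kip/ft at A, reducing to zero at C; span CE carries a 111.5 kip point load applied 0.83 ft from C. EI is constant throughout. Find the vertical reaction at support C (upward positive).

R_C = 178 kip

Release continuity at C by inserting a hinge; the redundant is the internal moment M_C. The primary structure is two simply-supported spans AC and CE.
Rotations at C on the released spans (each span's end-slope, ×1/EI):
  span AC: triangular load, peak 27.5: 7w₀L³/(360EI) = 534.7/EI
  span CE: point load 111.5 at a = 0.83: Pab(L + b)/(6LEI) = 118/EI
  relative rotation θ_0 = (534.7 + 118)/EI = 652.7/EI
A unit hogging moment at C produces rotation L₁/(3EI) + L₂/(3EI) = 5/EI.
Slope continuity at C: θ_0 = M_C·5/EI, so M_C = 652.7/5 = 130.5 kip·ft (hogging).
Span AC, ΣM about A with M_C applied at C: R_C^{AC}·10 = 458.3 + 130.5, so R_C^{AC} = 58.89 kip and R_A = 137.5 − 58.89 = 78.61 kip.
Span CE, ΣM about E: R_C^{CE}·5 = 465 + 130.5, so R_C^{CE} = 119.1 kip and R_E = 111.5 − 119.1 = -7.598 kip.
R_C = 58.89 + 119.1 = 178 kip.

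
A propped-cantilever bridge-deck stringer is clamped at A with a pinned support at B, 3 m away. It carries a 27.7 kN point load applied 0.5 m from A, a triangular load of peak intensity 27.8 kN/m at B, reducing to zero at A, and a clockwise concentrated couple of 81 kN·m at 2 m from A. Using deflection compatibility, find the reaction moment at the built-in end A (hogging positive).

Remove the prop at B; the released (primary) structure is a cantilever built in at A.
Deflection at B on the released cantilever, summing each load's contribution:
  point load 27.7 at a = 0.5: Pa²(3L − a)/(6EI) = 9.81/EI
  triangular load, peak 27.8 at the free end: 11w₀L⁴/(120EI) = 206.4/EI
  clockwise couple 81 at a = 2: M₀a(2L − a)/(2EI) = 324/EI
  δ_0 = 540.2/EI
Flexibility coefficient — unit upward force at B: δ_{BB} = L³/(3EI) = 9/EI.
Compatibility at B: δ_0 − R_B·δ_{BB} = 0, so R_B = 540.2/9 = 60.03 kN.
Moment equilibrium about A: M_A = Σ(load moments about A) − R_B·L = 178.2 − 60.03×3 = -1.825 kN·m.

M_A = -1.825 kN·m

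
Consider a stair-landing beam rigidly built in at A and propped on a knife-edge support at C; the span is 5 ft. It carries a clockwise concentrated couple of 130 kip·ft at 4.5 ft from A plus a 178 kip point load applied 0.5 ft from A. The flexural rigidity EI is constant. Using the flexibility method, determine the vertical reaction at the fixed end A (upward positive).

R_A = 136.8 kip

Choose R_C as the redundant. The primary structure is the cantilever fixed at A.
Primary-structure tip deflection at C by superposition:
  clockwise couple 130 at a = 4.5: M₀a(2L − a)/(2EI) = 1609/EI
  point load 178 at a = 0.5: Pa²(3L − a)/(6EI) = 107.5/EI
  δ_0 = 1716/EI
Flexibility coefficient — unit upward force at C: δ_{CC} = L³/(3EI) = 41.67/EI.
The prop prevents deflection at C: R_C = δ_0/δ_{CC} = 1716/41.67 = 41.19 kip.
Vertical equilibrium: R_A = ΣP − R_C = 178 − 41.19 = 136.8 kip.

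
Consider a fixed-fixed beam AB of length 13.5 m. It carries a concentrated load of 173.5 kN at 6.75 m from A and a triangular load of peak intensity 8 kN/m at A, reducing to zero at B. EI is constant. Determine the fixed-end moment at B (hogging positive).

M_B = 341.4 kN·m

Release both end moments; the primary structure is a simply-supported span AB with redundants M_A and M_B.
Simple-span end rotations at A and B under the given loads:
  at A: point load 173.5 at a = 6.75: Pab(L + b)/(6LEI) = 1976/EI
  at B: point load 173.5 at a = 6.75: Pab(L + a)/(6LEI) = 1976/EI
  at A: triangular load, peak 8: w₀L³/(45EI) = 437.4/EI
  at B: triangular load, peak 8: 7w₀L³/(360EI) = 382.7/EI
  θ_A0 = 2414/EI,  θ_B0 = 2359/EI
Flexibility coefficients: a unit moment at one end gives L/(3EI) there and L/(6EI) at the far end, so f₁₁ = f₂₂ = 4.5/EI and f₁₂ = f₂₁ = 2.25/EI.
Compatibility — zero rotation at each built-in end:
  4.5 M_A + 2.25 M_B = 2414
  2.25 M_A + 4.5 M_B = 2359
Solving the pair gives M_A = 365.7 kN·m and M_B = 341.4 kN·m (hogging).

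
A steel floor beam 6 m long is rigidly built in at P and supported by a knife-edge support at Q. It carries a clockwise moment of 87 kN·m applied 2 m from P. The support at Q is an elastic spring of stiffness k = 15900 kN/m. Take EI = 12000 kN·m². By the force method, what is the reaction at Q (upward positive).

R_Q = 11.96 kN

Release the roller at Q. Primary structure: cantilever fixed at P.
Primary-structure tip deflection at Q by superposition:
  clockwise couple 87 at a = 2: M₀a(2L − a)/(2EI) = 870/EI
Flexibility coefficient — unit upward force at Q: δ_{QQ} = L³/(3EI) = 72/EI.
With EI = 12000 kN·m²: δ_0 = 0.0725 m and δ_{QQ} = 0.006 m/kN.
Compatibility — the spring shortens by R_Q/k under the reaction it provides: δ_0 − R_Q·δ_{QQ} = R_Q/k. With 1/k = 0.000063 m/kN, R_Q = δ_0 / (δ_{QQ} + 1/k) = 0.0725 / (0.006 + 0.000063) = 11.96 kN.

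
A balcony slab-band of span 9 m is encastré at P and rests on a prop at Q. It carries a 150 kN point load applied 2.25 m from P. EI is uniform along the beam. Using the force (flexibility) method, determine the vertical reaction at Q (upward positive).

R_Q = 12.89 kN

Choose R_Q as the redundant. The primary structure is the cantilever fixed at P.
Downward deflection at the released point Q due to the loads:
  point load 150 at a = 2.25: Pa²(3L − a)/(6EI) = 3132/EI
Tip deflection under a unit load at Q: L³/(3EI) = 243/EI.
Compatibility at Q: δ_0 − R_Q·δ_{QQ} = 0, so R_Q = 3132/243 = 12.89 kN.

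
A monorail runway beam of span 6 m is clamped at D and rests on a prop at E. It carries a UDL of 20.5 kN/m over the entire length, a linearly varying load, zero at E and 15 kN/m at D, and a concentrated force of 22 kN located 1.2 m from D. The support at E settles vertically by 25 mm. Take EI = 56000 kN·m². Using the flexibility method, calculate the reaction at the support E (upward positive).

Release the roller at E. Primary structure: cantilever fixed at D.
Free-end deflection of the primary structure under the applied loading (downward +):
  UDL 20.5: wL⁴/(8EI) = 3321/EI
  triangular load, peak 15 at the fixed end: w₀L⁴/(30EI) = 648/EI
  point load 22 at a = 1.2: Pa²(3L − a)/(6EI) = 88.7/EI
  δ_0 = 4058/EI
Flexibility coefficient — unit upward force at E: δ_{EE} = L³/(3EI) = 72/EI.
With EI = 56000 kN·m²: δ_0 = 0.072459 m and δ_{EE} = 0.001286 m/kN.
Compatibility — the beam at E must follow the support down by 0.025 m: δ_0 − R_E·δ_{EE} = 0.025, so R_E = (0.072459 − 0.025)/0.001286 = 36.91 kN.

R_E = 36.91 kN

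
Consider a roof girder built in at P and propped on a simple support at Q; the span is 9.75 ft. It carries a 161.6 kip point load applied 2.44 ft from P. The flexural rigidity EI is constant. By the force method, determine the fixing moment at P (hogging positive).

Remove the prop at Q; the released (primary) structure is a cantilever built in at P.
Downward deflection at the released point Q due to the loads:
  point load 161.6 at a = 2.44: Pa²(3L − a)/(6EI) = 4299/EI
Tip deflection under a unit load at Q: L³/(3EI) = 309/EI.
Compatibility at Q: δ_0 − R_Q·δ_{QQ} = 0, so R_Q = 4299/309 = 13.91 kip.
Moment equilibrium about P: M_P = Σ(load moments about P) − R_Q·L = 394.3 − 13.91×9.75 = 258.6 kip·ft.

M_P = 258.6 kip·ft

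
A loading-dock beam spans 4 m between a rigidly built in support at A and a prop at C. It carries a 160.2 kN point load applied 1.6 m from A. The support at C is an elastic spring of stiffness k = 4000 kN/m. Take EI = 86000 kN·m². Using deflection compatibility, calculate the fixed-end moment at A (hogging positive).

M_A = 189.9 kN·m

Take the reaction at C as the redundant and release it; the primary structure is a cantilever fixed at A.
Free-end deflection of the primary structure under the applied loading (downward +):
  point load 160.2 at a = 1.6: Pa²(3L − a)/(6EI) = 710.9/EI
Tip deflection under a unit load at C: L³/(3EI) = 21.33/EI.
With EI = 86000 kN·m²: δ_0 = 0.008266 m and δ_{CC} = 0.000248 m/kN.
Compatibility — the spring shortens by R_C/k under the reaction it provides: δ_0 − R_C·δ_{CC} = R_C/k. With 1/k = 0.00025 m/kN, R_C = δ_0 / (δ_{CC} + 1/k) = 0.008266 / (0.000248 + 0.00025) = 16.6 kN.
Moment equilibrium about A: M_A = Σ(load moments about A) − R_C·L = 256.3 − 16.6×4 = 189.9 kN·m.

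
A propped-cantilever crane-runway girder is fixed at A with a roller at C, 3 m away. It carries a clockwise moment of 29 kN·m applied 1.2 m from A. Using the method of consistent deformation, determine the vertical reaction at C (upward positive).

R_C = 9.28 kN

Remove the prop at C; the released (primary) structure is a cantilever built in at A.
Deflection at C on the released cantilever, summing each load's contribution:
  clockwise couple 29 at a = 1.2: M₀a(2L − a)/(2EI) = 83.52/EI
Flexibility coefficient — unit upward force at C: δ_{CC} = L³/(3EI) = 9/EI.
Compatibility at C: δ_0 − R_C·δ_{CC} = 0, so R_C = 83.52/9 = 9.28 kN.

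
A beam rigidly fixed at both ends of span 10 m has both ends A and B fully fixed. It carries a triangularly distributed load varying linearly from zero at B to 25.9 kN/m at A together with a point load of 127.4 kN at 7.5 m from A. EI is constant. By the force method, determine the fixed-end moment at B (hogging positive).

Take the two fixed-end moments M_A, M_B as redundants; the released structure is the simple span AB.
Simple-span end rotations at A and B under the given loads:
  at A: triangular load, peak 25.9: w₀L³/(45EI) = 575.6/EI
  at B: triangular load, peak 25.9: 7w₀L³/(360EI) = 503.6/EI
  at A: point load 127.4 at a = 7.5: Pab(L + b)/(6LEI) = 497.7/EI
  at B: point load 127.4 at a = 7.5: Pab(L + a)/(6LEI) = 696.7/EI
  θ_A0 = 1073/EI,  θ_B0 = 1200/EI
Flexibility coefficients: a unit moment at one end gives L/(3EI) there and L/(6EI) at the far end, so f₁₁ = f₂₂ = 3.333/EI and f₁₂ = f₂₁ = 1.667/EI.
Compatibility — zero rotation at each built-in end:
  3.333 M_A + 1.667 M_B = 1073
  1.667 M_A + 3.333 M_B = 1200
Solving the pair gives M_A = 189.2 kN·m and M_B = 265.5 kN·m (hogging).

M_B = 265.5 kN·m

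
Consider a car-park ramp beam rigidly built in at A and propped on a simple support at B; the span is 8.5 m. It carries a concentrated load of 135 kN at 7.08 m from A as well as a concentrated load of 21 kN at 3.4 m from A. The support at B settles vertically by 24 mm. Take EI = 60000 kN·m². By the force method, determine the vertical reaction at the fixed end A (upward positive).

R_A = 57.18 kN

Choose R_B as the redundant. The primary structure is the cantilever fixed at A.
Deflection at B on the released cantilever, summing each load's contribution:
  point load 135 at a = 7.08: Pa²(3L − a)/(6EI) = 20775/EI
  point load 21 at a = 3.4: Pa²(3L − a)/(6EI) = 894.2/EI
  δ_0 = 21669/EI
Tip deflection under a unit load at B: L³/(3EI) = 204.7/EI.
With EI = 60000 kN·m²: δ_0 = 0.36115 m and δ_{BB} = 0.003412 m/kN.
Compatibility — the beam at B must follow the support down by 0.024 m: δ_0 − R_B·δ_{BB} = 0.024, so R_B = (0.36115 − 0.024)/0.003412 = 98.82 kN.
Vertical equilibrium: R_A = ΣP − R_B = 156 − 98.82 = 57.18 kN.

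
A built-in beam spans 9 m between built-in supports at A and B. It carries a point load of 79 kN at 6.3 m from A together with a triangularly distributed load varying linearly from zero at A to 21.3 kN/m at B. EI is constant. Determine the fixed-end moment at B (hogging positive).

Release both end moments; the primary structure is a simply-supported span AB with redundants M_A and M_B.
End rotations of the released simple span under the applied load (×1/EI):
  at A: point load 79 at a = 6.3: Pab(L + b)/(6LEI) = 291.2/EI
  at B: point load 79 at a = 6.3: Pab(L + a)/(6LEI) = 380.7/EI
  at A: triangular load, peak 21.3: 7w₀L³/(360EI) = 301.9/EI
  at B: triangular load, peak 21.3: w₀L³/(45EI) = 345.1/EI
  θ_A0 = 593.1/EI,  θ_B0 = 725.8/EI
Flexibility coefficients: a unit moment at one end gives L/(3EI) there and L/(6EI) at the far end, so f₁₁ = f₂₂ = 3/EI and f₁₂ = f₂₁ = 1.5/EI.
Compatibility — zero rotation at each built-in end:
  3 M_A + 1.5 M_B = 593.1
  1.5 M_A + 3 M_B = 725.8
Solving the pair gives M_A = 102.3 kN·m and M_B = 190.8 kN·m (hogging).

M_B = 190.8 kN·m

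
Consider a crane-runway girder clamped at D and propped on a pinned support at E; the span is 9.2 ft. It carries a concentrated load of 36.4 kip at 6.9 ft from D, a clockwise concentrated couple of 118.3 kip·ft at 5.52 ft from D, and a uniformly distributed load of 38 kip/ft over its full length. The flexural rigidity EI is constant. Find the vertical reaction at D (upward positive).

Release the roller at E. Primary structure: cantilever fixed at D.
Free-end deflection of the primary structure under the applied loading (downward +):
  point load 36.4 at a = 6.9: Pa²(3L − a)/(6EI) = 5979/EI
  clockwise couple 118.3 at a = 5.52: M₀a(2L − a)/(2EI) = 4205/EI
  UDL 38: wL⁴/(8EI) = 34029/EI
  δ_0 = 44213/EI
Tip deflection under a unit load at E: L³/(3EI) = 259.6/EI.
Compatibility at E: δ_0 − R_E·δ_{EE} = 0, so R_E = 44213/259.6 = 170.3 kip.
Vertical equilibrium: R_D = ΣP − R_E = 386 − 170.3 = 215.7 kip.

R_D = 215.7 kip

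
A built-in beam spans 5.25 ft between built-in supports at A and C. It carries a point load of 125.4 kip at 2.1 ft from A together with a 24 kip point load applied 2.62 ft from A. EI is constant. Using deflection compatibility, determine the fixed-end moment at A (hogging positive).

M_A = 110.6 kip·ft

Release both end moments; the primary structure is a simply-supported span AC with redundants M_A and M_C.
End rotations of the released simple span under the applied load (×1/EI):
  at A: point load 125.4 at a = 2.1: Pab(L + b)/(6LEI) = 221.2/EI
  at C: point load 125.4 at a = 2.1: Pab(L + a)/(6LEI) = 193.6/EI
  at A: point load 24 at a = 2.62: Pab(L + b)/(6LEI) = 41.37/EI
  at C: point load 24 at a = 2.62: Pab(L + a)/(6LEI) = 41.32/EI
  θ_A0 = 262.6/EI,  θ_C0 = 234.9/EI
Flexibility coefficients: a unit moment at one end gives L/(3EI) there and L/(6EI) at the far end, so f₁₁ = f₂₂ = 1.75/EI and f₁₂ = f₂₁ = 0.875/EI.
Compatibility — zero rotation at each built-in end:
  1.75 M_A + 0.875 M_C = 262.6
  0.875 M_A + 1.75 M_C = 234.9
Solving the pair gives M_A = 110.6 kip·ft and M_C = 78.92 kip·ft (hogging).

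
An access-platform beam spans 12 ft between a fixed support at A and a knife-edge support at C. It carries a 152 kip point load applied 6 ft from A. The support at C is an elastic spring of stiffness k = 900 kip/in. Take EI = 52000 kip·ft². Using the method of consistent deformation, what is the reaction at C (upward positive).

R_C = 47.11 kip

Remove the prop at C; the released (primary) structure is a cantilever built in at A.
Downward deflection at the released point C due to the loads:
  point load 152 at a = 6: Pa²(3L − a)/(6EI) = 27360/EI
Tip deflection under a unit load at C: L³/(3EI) = 576/EI.
With EI = 52000 kip·ft²: δ_0 = 0.52615 ft and δ_{CC} = 0.011077 ft/kip.
Compatibility — the spring shortens by R_C/k under the reaction it provides: δ_0 − R_C·δ_{CC} = R_C/k. With 1/k = 1/(900×12) ft/kip = 0.000093 ft/kip, R_C = δ_0 / (δ_{CC} + 1/k) = 0.52615 / (0.011077 + 0.000093) = 47.11 kip.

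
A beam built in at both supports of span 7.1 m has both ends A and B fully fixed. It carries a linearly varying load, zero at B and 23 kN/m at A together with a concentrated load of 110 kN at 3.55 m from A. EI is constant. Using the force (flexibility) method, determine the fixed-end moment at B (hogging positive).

Release both end moments; the primary structure is a simply-supported span AB with redundants M_A and M_B.
End rotations of the released simple span under the applied load (×1/EI):
  at A: triangular load, peak 23: w₀L³/(45EI) = 182.9/EI
  at B: triangular load, peak 23: 7w₀L³/(360EI) = 160.1/EI
  at A: point load 110 at a = 3.55: Pab(L + b)/(6LEI) = 346.6/EI
  at B: point load 110 at a = 3.55: Pab(L + a)/(6LEI) = 346.6/EI
  θ_A0 = 529.5/EI,  θ_B0 = 506.6/EI
Flexibility coefficients: a unit moment at one end gives L/(3EI) there and L/(6EI) at the far end, so f₁₁ = f₂₂ = 2.367/EI and f₁₂ = f₂₁ = 1.183/EI.
Compatibility — zero rotation at each built-in end:
  2.367 M_A + 1.183 M_B = 529.5
  1.183 M_A + 2.367 M_B = 506.6
Solving the pair gives M_A = 155.6 kN·m and M_B = 136.3 kN·m (hogging).

M_B = 136.3 kN·m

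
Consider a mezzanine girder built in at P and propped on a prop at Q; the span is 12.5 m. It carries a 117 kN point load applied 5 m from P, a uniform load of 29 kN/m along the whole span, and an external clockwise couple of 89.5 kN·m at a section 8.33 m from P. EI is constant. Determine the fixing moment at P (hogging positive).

Release the roller at Q. Primary structure: cantilever fixed at P.
Downward deflection at the released point Q due to the loads:
  point load 117 at a = 5: Pa²(3L − a)/(6EI) = 15844/EI
  UDL 29: wL⁴/(8EI) = 88501/EI
  clockwise couple 89.5 at a = 8.33: M₀a(2L − a)/(2EI) = 6214/EI
  δ_0 = 110559/EI
Tip deflection under a unit load at Q: L³/(3EI) = 651/EI.
Compatibility at Q: δ_0 − R_Q·δ_{QQ} = 0, so R_Q = 110559/651 = 169.8 kN.
Moment equilibrium about P: M_P = Σ(load moments about P) − R_Q·L = 2940 − 169.8×12.5 = 817.4 kN·m.

M_P = 817.4 kN·m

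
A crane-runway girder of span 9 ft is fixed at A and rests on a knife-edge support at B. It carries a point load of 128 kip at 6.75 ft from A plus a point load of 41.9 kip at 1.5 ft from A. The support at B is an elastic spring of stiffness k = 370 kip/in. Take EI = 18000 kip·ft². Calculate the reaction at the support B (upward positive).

R_B = 81.29 kip

Remove the prop at B; the released (primary) structure is a cantilever built in at A.
Free-end deflection of the primary structure under the applied loading (downward +):
  point load 128 at a = 6.75: Pa²(3L − a)/(6EI) = 19683/EI
  point load 41.9 at a = 1.5: Pa²(3L − a)/(6EI) = 400.7/EI
  δ_0 = 20084/EI
Flexibility coefficient — unit upward force at B: δ_{BB} = L³/(3EI) = 243/EI.
With EI = 18000 kip·ft²: δ_0 = 1.1158 ft and δ_{BB} = 0.0135 ft/kip.
Compatibility — the spring shortens by R_B/k under the reaction it provides: δ_0 − R_B·δ_{BB} = R_B/k. With 1/k = 1/(370×12) ft/kip = 0.000225 ft/kip, R_B = δ_0 / (δ_{BB} + 1/k) = 1.1158 / (0.0135 + 0.000225) = 81.29 kip.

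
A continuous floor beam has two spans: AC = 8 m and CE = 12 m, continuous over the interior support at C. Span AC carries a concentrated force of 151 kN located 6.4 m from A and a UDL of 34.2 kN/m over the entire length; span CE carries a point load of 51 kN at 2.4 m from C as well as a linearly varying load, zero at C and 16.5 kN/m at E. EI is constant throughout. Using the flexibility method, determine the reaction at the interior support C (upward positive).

R_C = 397 kN

Insert a hinge at C; M_C is the redundant, and each span becomes simply supported.
End slopes at the hinge C, treating each span as simply supported:
  span AC: point load 151 at a = 6.4: Pab(L + a)/(6LEI) = 463.9/EI
  span AC: UDL 34.2: wL³/(24EI) = 729.6/EI
  span CE: point load 51 at a = 2.4: Pab(L + b)/(6LEI) = 352.5/EI
  span CE: triangular load, peak 16.5: 7w₀L³/(360EI) = 554.4/EI
  relative rotation θ_0 = (1193 + 906.9)/EI = 2100/EI
A unit hogging moment at C produces rotation L₁/(3EI) + L₂/(3EI) = 6.667/EI.
Compatibility: M_C·(L₁+L₂)/(3EI) = θ_0, giving M_C = 315.1 kN·m (hogging).
Span AC, ΣM about A with M_C applied at C: R_C^{AC}·8 = 2061 + 315.1, so R_C^{AC} = 297 kN and R_A = 424.6 − 297 = 127.6 kN.
Span CE, ΣM about E: R_C^{CE}·12 = 885.6 + 315.1, so R_C^{CE} = 100.1 kN and R_E = 150 − 100.1 = 49.95 kN.
R_C = 297 + 100.1 = 397 kN.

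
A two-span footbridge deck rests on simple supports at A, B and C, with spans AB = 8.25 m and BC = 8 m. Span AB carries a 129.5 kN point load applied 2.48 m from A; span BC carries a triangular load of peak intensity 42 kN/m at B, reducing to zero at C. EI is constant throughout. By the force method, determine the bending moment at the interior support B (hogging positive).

M_B = 162.4 kN·m

Insert a hinge at B; M_B is the redundant, and each span becomes simply supported.
End slopes at the hinge B, treating each span as simply supported:
  span AB: point load 129.5 at a = 2.48: Pab(L + a)/(6LEI) = 401.7/EI
  span BC: triangular load, peak 42: w₀L³/(45EI) = 477.9/EI
  relative rotation θ_0 = (401.7 + 477.9)/EI = 879.6/EI
A unit hogging moment at B produces rotation L₁/(3EI) + L₂/(3EI) = 5.417/EI.
Slope continuity at B: θ_0 = M_B·5.417/EI, so M_B = 879.6/5.417 = 162.4 kN·m (hogging).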